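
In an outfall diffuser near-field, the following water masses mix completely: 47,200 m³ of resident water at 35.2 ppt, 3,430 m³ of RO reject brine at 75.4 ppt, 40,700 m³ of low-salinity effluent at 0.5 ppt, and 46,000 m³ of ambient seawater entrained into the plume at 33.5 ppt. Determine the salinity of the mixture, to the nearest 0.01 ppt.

25.35 ppt

Conserving salt mass:
salt = 47,200×35.2 + 3,430×75.4 + 40,700×0.5 + 46,000×33.5 = 1,661,440 + 258,622 + 20,350 + 1,541,000 = 3,481,412
volume = 47,200 + 3,430 + 40,700 + 46,000 = 137,330 m³
S = 3,481,412 / 137,330 = 25.3507 ppt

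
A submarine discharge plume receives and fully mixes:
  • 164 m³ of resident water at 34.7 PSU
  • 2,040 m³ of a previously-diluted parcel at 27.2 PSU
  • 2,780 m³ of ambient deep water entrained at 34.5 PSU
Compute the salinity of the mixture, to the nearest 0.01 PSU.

31.52 PSU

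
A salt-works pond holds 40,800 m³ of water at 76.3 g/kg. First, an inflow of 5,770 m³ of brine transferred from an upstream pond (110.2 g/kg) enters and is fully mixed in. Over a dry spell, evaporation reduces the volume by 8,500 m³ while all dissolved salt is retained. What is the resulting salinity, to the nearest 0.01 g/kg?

98.47 g/kg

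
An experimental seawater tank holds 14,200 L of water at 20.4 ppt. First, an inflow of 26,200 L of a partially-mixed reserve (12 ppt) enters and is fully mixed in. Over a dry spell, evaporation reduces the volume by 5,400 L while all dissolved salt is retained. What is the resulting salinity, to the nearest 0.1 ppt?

After mixing: salt = 14,200×20.4 + 26,200×12 = 604,080; volume = 40,400 L
After evaporation: salt unchanged = 604,080; volume = 40,400 − 5,400 = 35,000 L
S = 604,080 / 35,000 = 17.2594 ppt

17.3 ppt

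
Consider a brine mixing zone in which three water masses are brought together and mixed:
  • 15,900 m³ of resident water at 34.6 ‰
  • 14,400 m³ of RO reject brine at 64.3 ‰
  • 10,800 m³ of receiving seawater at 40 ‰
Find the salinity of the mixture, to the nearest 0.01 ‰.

By conservation of dissolved salt,
salt = 15,900×34.6 + 14,400×64.3 + 10,800×40 = 550,140 + 925,920 + 432,000 = 1,908,060
volume = 15,900 + 14,400 + 10,800 = 41,100 m³
S = 1,908,060 / 41,100 = 46.4248 ‰

46.42 ‰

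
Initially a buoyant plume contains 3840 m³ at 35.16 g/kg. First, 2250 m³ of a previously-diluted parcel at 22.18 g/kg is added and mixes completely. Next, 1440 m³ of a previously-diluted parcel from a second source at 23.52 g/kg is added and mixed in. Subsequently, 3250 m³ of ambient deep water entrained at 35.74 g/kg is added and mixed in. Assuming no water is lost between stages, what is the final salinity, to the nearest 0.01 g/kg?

31.07 g/kg

Conserving salt mass:
Initial salt = 3,840×35.16 = 135,014.4
After stage 1: salt = 135,014.4 + 2,250×22.18 = 184,919.4; volume = 6,090 m³; S = 30.364 g/kg
After stage 2: salt = 184,919.4 + 1,440×23.52 = 218,788.2; volume = 7,530 m³; S = 29.056 g/kg
After stage 3: salt = 218,788.2 + 3,250×35.74 = 334,943.2; volume = 10,780 m³
S = 334,943.2 / 10,780 = 31.0708 g/kg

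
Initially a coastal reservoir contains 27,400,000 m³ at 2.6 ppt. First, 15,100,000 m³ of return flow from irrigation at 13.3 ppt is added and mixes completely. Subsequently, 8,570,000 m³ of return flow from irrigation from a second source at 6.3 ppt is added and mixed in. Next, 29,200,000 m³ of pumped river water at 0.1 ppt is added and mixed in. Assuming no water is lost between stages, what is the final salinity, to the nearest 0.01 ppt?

4.10 ppt

Total salt / total volume:
Initial salt = 27,400,000×2.6 = 71,240,000
After stage 1: salt = 71,240,000 + 15,100,000×13.3 = 272,070,000; volume = 42,500,000 m³; S = 6.402 ppt
After stage 2: salt = 272,070,000 + 8,570,000×6.3 = 326,061,000; volume = 51,070,000 m³; S = 6.385 ppt
After stage 3: salt = 326,061,000 + 29,200,000×0.1 = 328,981,000; volume = 80,270,000 m³
S = 328,981,000 / 80,270,000 = 4.0984 ppt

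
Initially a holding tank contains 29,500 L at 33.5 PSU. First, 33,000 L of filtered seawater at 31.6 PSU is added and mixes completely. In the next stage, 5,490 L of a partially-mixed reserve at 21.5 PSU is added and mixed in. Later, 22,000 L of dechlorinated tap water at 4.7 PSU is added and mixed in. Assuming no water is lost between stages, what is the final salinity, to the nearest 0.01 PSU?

25.03 PSU

Weighted by volume,
Initial salt = 29,500×33.5 = 988,250
After stage 1: salt = 988,250 + 33,000×31.6 = 2,031,050; volume = 62,500 L; S = 32.497 PSU
After stage 2: salt = 2,031,050 + 5,490×21.5 = 2,149,085; volume = 67,990 L; S = 31.609 PSU
After stage 3: salt = 2,149,085 + 22,000×4.7 = 2,252,485; volume = 89,990 L
S = 2,252,485 / 89,990 = 25.0304 PSU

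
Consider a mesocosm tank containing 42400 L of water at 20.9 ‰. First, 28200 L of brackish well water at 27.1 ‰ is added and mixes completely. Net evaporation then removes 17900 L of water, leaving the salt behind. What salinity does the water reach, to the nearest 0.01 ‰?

After mixing: salt = 42,400×20.9 + 28,200×27.1 = 1,650,380; volume = 70,600 L
After evaporation: salt unchanged = 1,650,380; volume = 70,600 − 17,900 = 52,700 L
S = 1,650,380 / 52,700 = 31.3165 ‰

31.32 ‰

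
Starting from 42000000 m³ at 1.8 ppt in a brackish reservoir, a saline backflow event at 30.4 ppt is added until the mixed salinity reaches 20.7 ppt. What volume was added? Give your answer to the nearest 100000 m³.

81800000 m³

Salt balance: 42,000,000×1.8 + V×30.4 = (42,000,000+V)×20.7
75,600,000 + 30.4V = 869,400,000 + 20.7V
793,800,000 = 9.7V
V = 81,835,051.55 m³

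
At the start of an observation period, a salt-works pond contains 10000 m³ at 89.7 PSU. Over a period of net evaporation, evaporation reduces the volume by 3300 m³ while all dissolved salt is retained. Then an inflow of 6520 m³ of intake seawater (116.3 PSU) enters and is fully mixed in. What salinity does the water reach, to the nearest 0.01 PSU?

After evaporation: salt = 10,000×89.7 = 897,000; volume = 10,000 − 3,300 = 6,700 m³
After mixing: salt = 897,000 + 6,520×116.3 = 1,655,276; volume = 6,700 + 6,520 = 13,220 m³
S = 1,655,276 / 13,220 = 125.21 PSU

125.21 PSU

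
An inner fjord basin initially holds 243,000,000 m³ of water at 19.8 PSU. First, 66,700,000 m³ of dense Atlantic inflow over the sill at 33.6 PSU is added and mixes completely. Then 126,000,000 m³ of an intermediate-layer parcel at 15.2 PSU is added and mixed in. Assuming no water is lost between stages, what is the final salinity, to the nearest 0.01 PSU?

By conservation of dissolved salt,
Initial salt = 243,000,000×19.8 = 4,811,400,000
After stage 1: salt = 4,811,400,000 + 66,700,000×33.6 = 7,052,520,000; volume = 309,700,000 m³; S = 22.772 PSU
After stage 2: salt = 7,052,520,000 + 126,000,000×15.2 = 8,967,720,000; volume = 435,700,000 m³
S = 8,967,720,000 / 435,700,000 = 20.5823 PSU

20.58 PSU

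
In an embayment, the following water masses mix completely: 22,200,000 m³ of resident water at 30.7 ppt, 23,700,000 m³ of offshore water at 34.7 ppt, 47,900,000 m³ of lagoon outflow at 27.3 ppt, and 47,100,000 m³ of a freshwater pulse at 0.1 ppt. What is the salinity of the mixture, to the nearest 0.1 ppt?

Mass of salt is conserved:
salt = 22,200,000×30.7 + 23,700,000×34.7 + 47,900,000×27.3 + 47,100,000×0.1 = 681,540,000 + 822,390,000 + 1,307,670,000 + 4,710,000 = 2,816,310,000
volume = 22,200,000 + 23,700,000 + 47,900,000 + 47,100,000 = 140,900,000 m³
S = 2,816,310,000 / 140,900,000 = 19.988 ppt

20.0 ppt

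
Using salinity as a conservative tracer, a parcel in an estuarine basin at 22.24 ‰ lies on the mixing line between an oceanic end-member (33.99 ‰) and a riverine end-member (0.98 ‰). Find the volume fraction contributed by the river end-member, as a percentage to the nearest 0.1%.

Let f be the freshwater fraction. Salt balance per unit volume:
f×0.98 + (1−f)×33.99 = 22.24
f = (33.99 − 22.24) / (33.99 − 0.98) = 11.75/33.01 = 0.356

35.6%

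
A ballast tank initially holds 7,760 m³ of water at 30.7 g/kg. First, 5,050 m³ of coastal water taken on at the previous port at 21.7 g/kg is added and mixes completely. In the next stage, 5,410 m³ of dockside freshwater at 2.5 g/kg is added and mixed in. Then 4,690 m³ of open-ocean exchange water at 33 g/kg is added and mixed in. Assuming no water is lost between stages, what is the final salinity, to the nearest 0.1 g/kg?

Total salt / total volume:
Initial salt = 7,760×30.7 = 238,232
After stage 1: salt = 238,232 + 5,050×21.7 = 347,817; volume = 12,810 m³; S = 27.152 g/kg
After stage 2: salt = 347,817 + 5,410×2.5 = 361,342; volume = 18,220 m³; S = 19.832 g/kg
After stage 3: salt = 361,342 + 4,690×33 = 516,112; volume = 22,910 m³
S = 516,112 / 22,910 = 22.5278 g/kg

22.5 g/kg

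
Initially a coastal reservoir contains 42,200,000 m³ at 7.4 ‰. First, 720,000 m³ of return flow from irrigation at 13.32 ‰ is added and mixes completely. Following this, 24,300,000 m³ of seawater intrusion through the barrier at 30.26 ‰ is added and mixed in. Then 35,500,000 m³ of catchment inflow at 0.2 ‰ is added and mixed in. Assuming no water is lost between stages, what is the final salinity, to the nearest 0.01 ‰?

10.36 ‰

By conservation of dissolved salt,
Initial salt = 42,200,000×7.4 = 312,280,000
After stage 1: salt = 312,280,000 + 720,000×13.32 = 321,870,400; volume = 42,920,000 m³; S = 7.499 ‰
After stage 2: salt = 321,870,400 + 24,300,000×30.26 = 1,057,188,400; volume = 67,220,000 m³; S = 15.727 ‰
After stage 3: salt = 1,057,188,400 + 35,500,000×0.2 = 1,064,288,400; volume = 102,720,000 m³
S = 1,064,288,400 / 102,720,000 = 10.3611 ‰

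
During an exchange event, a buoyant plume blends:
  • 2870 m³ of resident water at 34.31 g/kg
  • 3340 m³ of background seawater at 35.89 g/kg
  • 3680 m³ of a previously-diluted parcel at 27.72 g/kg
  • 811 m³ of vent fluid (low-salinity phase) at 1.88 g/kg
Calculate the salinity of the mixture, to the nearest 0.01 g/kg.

30.08 g/kg

Total salt / total volume:
salt = 2,870×34.31 + 3,340×35.89 + 3,680×27.72 + 811×1.88 = 98,469.7 + 119,872.6 + 102,009.6 + 1,524.68 = 321,876.58
volume = 2,870 + 3,340 + 3,680 + 811 = 10,701 m³
S = 321,876.58 / 10,701 = 30.0791 g/kg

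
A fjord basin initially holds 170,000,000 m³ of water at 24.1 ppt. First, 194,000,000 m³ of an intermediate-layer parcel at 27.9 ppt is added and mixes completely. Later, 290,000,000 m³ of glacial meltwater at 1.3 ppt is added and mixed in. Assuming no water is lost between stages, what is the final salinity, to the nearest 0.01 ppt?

By conservation of dissolved salt,
Initial salt = 170,000,000×24.1 = 4,097,000,000
After stage 1: salt = 4,097,000,000 + 194,000,000×27.9 = 9,509,600,000; volume = 364,000,000 m³; S = 26.125 ppt
After stage 2: salt = 9,509,600,000 + 290,000,000×1.3 = 9,886,600,000; volume = 654,000,000 m³
S = 9,886,600,000 / 654,000,000 = 15.1171 ppt

15.12 ppt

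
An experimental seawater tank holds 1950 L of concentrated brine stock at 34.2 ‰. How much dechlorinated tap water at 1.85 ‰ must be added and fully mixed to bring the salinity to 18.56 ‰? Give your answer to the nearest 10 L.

1830 L

Salt balance: 1,950×34.2 + V×1.85 = (1,950+V)×18.56
66,690 + 1.85V = 36,192 + 18.56V
30,498 = 16.71V
V = 1,825.13 L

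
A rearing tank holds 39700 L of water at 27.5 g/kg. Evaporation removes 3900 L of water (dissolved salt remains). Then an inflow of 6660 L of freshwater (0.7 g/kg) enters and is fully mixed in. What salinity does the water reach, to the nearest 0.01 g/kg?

After evaporation: salt = 39,700×27.5 = 1,091,750; volume = 39,700 − 3,900 = 35,800 L
After mixing: salt = 1,091,750 + 6,660×0.7 = 1,096,412; volume = 35,800 + 6,660 = 42,460 L
S = 1,096,412 / 42,460 = 25.8222 g/kg

25.82 g/kg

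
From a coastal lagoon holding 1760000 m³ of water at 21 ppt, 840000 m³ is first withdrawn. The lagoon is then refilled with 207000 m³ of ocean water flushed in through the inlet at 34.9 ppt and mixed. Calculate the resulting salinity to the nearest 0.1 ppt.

23.6 ppt

Remaining after removal: 920,000 m³ at 21 ppt (salt = 19,320,000)
After addition: salt = 19,320,000 + 207,000×34.9 = 26,544,300; volume = 1,127,000 m³
S = 26,544,300 / 1,127,000 = 23.5531 ppt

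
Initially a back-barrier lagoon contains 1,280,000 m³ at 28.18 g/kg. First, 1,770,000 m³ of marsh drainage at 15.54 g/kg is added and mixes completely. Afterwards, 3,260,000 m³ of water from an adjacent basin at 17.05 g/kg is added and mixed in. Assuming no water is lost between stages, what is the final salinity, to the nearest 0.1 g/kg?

Salt balance:
Initial salt = 1,280,000×28.18 = 36,070,400
After stage 1: salt = 36,070,400 + 1,770,000×15.54 = 63,576,200; volume = 3,050,000 m³; S = 20.845 g/kg
After stage 2: salt = 63,576,200 + 3,260,000×17.05 = 119,159,200; volume = 6,310,000 m³
S = 119,159,200 / 6,310,000 = 18.8842 g/kg

18.9 g/kg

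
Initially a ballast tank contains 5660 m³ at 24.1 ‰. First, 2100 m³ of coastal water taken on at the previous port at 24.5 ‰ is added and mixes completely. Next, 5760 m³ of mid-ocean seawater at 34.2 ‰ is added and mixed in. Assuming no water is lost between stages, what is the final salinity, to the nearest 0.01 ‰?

Salt balance:
Initial salt = 5,660×24.1 = 136,406
After stage 1: salt = 136,406 + 2,100×24.5 = 187,856; volume = 7,760 m³; S = 24.208 ‰
After stage 2: salt = 187,856 + 5,760×34.2 = 384,848; volume = 13,520 m³
S = 384,848 / 13,520 = 28.4651 ‰

28.47 ‰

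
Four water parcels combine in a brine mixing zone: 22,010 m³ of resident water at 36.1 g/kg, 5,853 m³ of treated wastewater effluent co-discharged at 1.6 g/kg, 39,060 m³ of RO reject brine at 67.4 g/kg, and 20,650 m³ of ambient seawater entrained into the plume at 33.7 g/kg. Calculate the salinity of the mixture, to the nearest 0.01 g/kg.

Total salt / total volume:
salt = 22,010×36.1 + 5,853×1.6 + 39,060×67.4 + 20,650×33.7 = 794,561 + 9,364.8 + 2,632,644 + 695,905 = 4,132,474.8
volume = 22,010 + 5,853 + 39,060 + 20,650 = 87,573 m³
S = 4,132,474.8 / 87,573 = 47.1889 g/kg

47.19 g/kg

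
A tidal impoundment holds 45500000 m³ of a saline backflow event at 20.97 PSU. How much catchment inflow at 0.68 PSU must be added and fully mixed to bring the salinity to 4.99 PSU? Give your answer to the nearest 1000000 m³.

Salt balance: 45,500,000×20.97 + V×0.68 = (45,500,000+V)×4.99
954,135,000 + 0.68V = 227,045,000 + 4.99V
727,090,000 = 4.31V
V = 168,698,375.87 m³

169000000 m³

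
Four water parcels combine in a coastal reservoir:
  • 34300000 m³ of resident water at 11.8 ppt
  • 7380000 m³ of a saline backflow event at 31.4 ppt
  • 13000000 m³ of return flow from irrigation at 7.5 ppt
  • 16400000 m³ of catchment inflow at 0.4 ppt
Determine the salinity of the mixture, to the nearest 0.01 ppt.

Conserving salt mass:
salt = 34,300,000×11.8 + 7,380,000×31.4 + 13,000,000×7.5 + 16,400,000×0.4 = 404,740,000 + 231,732,000 + 97,500,000 + 6,560,000 = 740,532,000
volume = 34,300,000 + 7,380,000 + 13,000,000 + 16,400,000 = 71,080,000 m³
S = 740,532,000 / 71,080,000 = 10.4183 ppt

10.42 ppt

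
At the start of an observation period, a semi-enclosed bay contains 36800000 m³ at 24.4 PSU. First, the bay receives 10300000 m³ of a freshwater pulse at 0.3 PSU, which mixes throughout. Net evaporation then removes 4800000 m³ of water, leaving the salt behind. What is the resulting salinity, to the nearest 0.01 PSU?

After mixing: salt = 36,800,000×24.4 + 10,300,000×0.3 = 901,010,000; volume = 47,100,000 m³
After evaporation: salt unchanged = 901,010,000; volume = 47,100,000 − 4,800,000 = 42,300,000 m³
S = 901,010,000 / 42,300,000 = 21.3005 PSU

21.30 PSU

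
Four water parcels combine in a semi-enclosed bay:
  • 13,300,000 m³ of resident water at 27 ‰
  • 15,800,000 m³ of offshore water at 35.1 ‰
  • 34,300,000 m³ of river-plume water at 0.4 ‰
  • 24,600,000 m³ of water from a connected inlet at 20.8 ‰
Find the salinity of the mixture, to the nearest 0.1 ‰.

Total salt / total volume:
salt = 13,300,000×27 + 15,800,000×35.1 + 34,300,000×0.4 + 24,600,000×20.8 = 359,100,000 + 554,580,000 + 13,720,000 + 511,680,000 = 1,439,080,000
volume = 13,300,000 + 15,800,000 + 34,300,000 + 24,600,000 = 88,000,000 m³
S = 1,439,080,000 / 88,000,000 = 16.353 ‰

16.4 ‰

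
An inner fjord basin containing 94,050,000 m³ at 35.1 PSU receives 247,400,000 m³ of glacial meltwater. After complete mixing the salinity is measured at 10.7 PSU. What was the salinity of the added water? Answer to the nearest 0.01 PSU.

1.42 PSU

Salt balance: 94,050,000×35.1 + 247,400,000×S = 341,450,000×10.7
3,301,155,000 + 247,400,000·S = 3,653,515,000
S = (3,653,515,000 − 3,301,155,000) / 247,400,000 = 1.4243 PSU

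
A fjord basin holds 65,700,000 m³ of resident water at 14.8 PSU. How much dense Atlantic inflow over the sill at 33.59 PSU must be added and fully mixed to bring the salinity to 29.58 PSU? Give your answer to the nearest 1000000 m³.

242000000 m³

Salt balance: 65,700,000×14.8 + V×33.59 = (65,700,000+V)×29.58
972,360,000 + 33.59V = 1,943,406,000 + 29.58V
971,046,000 = 4.01V
V = 242,156,109.73 m³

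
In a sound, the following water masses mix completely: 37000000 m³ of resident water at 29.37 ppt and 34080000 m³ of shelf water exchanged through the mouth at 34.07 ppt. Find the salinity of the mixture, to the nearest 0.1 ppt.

By conservation of dissolved salt,
salt = 37,000,000×29.37 + 34,080,000×34.07 = 1,086,690,000 + 1,161,105,600 = 2,247,795,600
volume = 37,000,000 + 34,080,000 = 71,080,000 m³
S = 2,247,795,600 / 71,080,000 = 31.623 ppt

31.6 ppt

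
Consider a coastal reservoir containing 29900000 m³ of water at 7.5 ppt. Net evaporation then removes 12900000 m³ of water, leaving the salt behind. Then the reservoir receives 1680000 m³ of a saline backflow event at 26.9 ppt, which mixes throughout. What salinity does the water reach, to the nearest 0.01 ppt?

14.42 ppt

After evaporation: salt = 29,900,000×7.5 = 224,250,000; volume = 29,900,000 − 12,900,000 = 17,000,000 m³
After mixing: salt = 224,250,000 + 1,680,000×26.9 = 269,442,000; volume = 17,000,000 + 1,680,000 = 18,680,000 m³
S = 269,442,000 / 18,680,000 = 14.4241 ppt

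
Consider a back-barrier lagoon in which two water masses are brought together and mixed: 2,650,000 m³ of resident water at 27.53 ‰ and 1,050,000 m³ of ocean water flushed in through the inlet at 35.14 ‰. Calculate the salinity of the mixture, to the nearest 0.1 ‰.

29.7 ‰

By conservation of dissolved salt,
salt = 2,650,000×27.53 + 1,050,000×35.14 = 72,954,500 + 36,897,000 = 109,851,500
volume = 2,650,000 + 1,050,000 = 3,700,000 m³
S = 109,851,500 / 3,700,000 = 29.69 ‰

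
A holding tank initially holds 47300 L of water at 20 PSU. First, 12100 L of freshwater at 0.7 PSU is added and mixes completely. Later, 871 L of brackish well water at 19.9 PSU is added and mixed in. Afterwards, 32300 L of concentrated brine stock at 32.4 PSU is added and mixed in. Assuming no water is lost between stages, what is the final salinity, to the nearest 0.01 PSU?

21.80 PSU

Total salt / total volume:
Initial salt = 47,300×20 = 946,000
After stage 1: salt = 946,000 + 12,100×0.7 = 954,470; volume = 59,400 L; S = 16.069 PSU
After stage 2: salt = 954,470 + 871×19.9 = 971,802.9; volume = 60,271 L; S = 16.124 PSU
After stage 3: salt = 971,802.9 + 32,300×32.4 = 2,018,322.9; volume = 92,571 L
S = 2,018,322.9 / 92,571 = 21.803 PSU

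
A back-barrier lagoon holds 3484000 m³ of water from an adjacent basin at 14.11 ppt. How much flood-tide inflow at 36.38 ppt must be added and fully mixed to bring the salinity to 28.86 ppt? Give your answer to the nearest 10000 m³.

6830000 m³

Salt balance: 3,484,000×14.11 + V×36.38 = (3,484,000+V)×28.86
49,159,240 + 36.38V = 100,548,240 + 28.86V
51,389,000 = 7.52V
V = 6,833,643.62 m³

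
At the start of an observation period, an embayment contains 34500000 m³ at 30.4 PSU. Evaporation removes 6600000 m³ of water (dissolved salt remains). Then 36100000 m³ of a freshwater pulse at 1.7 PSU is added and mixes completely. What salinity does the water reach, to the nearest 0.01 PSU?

17.35 PSU

After evaporation: salt = 34,500,000×30.4 = 1,048,800,000; volume = 34,500,000 − 6,600,000 = 27,900,000 m³
After mixing: salt = 1,048,800,000 + 36,100,000×1.7 = 1,110,170,000; volume = 27,900,000 + 36,100,000 = 64,000,000 m³
S = 1,110,170,000 / 64,000,000 = 17.3464 PSU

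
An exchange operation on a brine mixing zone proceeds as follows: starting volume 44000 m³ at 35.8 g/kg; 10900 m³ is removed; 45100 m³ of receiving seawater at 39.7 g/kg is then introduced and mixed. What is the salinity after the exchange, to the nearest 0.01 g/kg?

38.05 g/kg

Remaining after removal: 33,100 m³ at 35.8 g/kg (salt = 1,184,980)
After addition: salt = 1,184,980 + 45,100×39.7 = 2,975,450; volume = 78,200 m³
S = 2,975,450 / 78,200 = 38.0492 g/kg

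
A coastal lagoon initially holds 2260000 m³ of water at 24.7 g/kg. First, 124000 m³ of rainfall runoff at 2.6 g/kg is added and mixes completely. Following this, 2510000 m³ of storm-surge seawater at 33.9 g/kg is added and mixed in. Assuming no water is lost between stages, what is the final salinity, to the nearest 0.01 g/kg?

Salt balance:
Initial salt = 2,260,000×24.7 = 55,822,000
After stage 1: salt = 55,822,000 + 124,000×2.6 = 56,144,400; volume = 2,384,000 m³; S = 23.551 g/kg
After stage 2: salt = 56,144,400 + 2,510,000×33.9 = 141,233,400; volume = 4,894,000 m³
S = 141,233,400 / 4,894,000 = 28.8585 g/kg

28.86 g/kg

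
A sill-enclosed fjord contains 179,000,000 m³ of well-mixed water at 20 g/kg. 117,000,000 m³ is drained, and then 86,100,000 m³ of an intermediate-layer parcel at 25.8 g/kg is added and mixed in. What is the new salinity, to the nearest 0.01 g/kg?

Remaining after removal: 62,000,000 m³ at 20 g/kg (salt = 1,240,000,000)
After addition: salt = 1,240,000,000 + 86,100,000×25.8 = 3,461,380,000; volume = 148,100,000 m³
S = 3,461,380,000 / 148,100,000 = 23.3719 g/kg

23.37 g/kg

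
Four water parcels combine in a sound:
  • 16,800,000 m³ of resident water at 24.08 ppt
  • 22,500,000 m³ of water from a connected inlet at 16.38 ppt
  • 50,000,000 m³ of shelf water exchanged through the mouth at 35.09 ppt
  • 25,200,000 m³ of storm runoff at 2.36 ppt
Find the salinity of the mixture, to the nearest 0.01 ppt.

Conserving salt mass:
salt = 16,800,000×24.08 + 22,500,000×16.38 + 50,000,000×35.09 + 25,200,000×2.36 = 404,544,000 + 368,550,000 + 1,754,500,000 + 59,472,000 = 2,587,066,000
volume = 16,800,000 + 22,500,000 + 50,000,000 + 25,200,000 = 114,500,000 m³
S = 2,587,066,000 / 114,500,000 = 22.5945 ppt

22.59 ppt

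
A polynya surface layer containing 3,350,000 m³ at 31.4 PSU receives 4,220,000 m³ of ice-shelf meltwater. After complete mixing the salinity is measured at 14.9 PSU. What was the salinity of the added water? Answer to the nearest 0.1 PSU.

Salt balance: 3,350,000×31.4 + 4,220,000×S = 7,570,000×14.9
105,190,000 + 4,220,000·S = 112,793,000
S = (112,793,000 − 105,190,000) / 4,220,000 = 1.8017 PSU

1.8 PSU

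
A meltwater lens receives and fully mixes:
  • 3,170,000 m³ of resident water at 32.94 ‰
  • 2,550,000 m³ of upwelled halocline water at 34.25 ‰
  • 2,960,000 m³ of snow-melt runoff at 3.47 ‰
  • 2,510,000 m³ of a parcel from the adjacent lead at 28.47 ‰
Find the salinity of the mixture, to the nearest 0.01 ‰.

By conservation of dissolved salt,
salt = 3,170,000×32.94 + 2,550,000×34.25 + 2,960,000×3.47 + 2,510,000×28.47 = 104,419,800 + 87,337,500 + 10,271,200 + 71,459,700 = 273,488,200
volume = 3,170,000 + 2,550,000 + 2,960,000 + 2,510,000 = 11,190,000 m³
S = 273,488,200 / 11,190,000 = 24.4404 ‰

24.44 ‰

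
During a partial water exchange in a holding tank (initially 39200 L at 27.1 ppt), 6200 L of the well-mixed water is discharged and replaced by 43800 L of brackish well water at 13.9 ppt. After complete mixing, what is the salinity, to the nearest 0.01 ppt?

Remaining after removal: 33,000 L at 27.1 ppt (salt = 894,300)
After addition: salt = 894,300 + 43,800×13.9 = 1,503,120; volume = 76,800 L
S = 1,503,120 / 76,800 = 19.5719 ppt

19.57 ppt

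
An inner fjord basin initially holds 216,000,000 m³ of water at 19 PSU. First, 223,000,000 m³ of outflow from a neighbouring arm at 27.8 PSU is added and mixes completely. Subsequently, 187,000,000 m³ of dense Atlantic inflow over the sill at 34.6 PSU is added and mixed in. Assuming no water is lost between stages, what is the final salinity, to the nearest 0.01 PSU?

26.79 PSU

Weighted by volume,
Initial salt = 216,000,000×19 = 4,104,000,000
After stage 1: salt = 4,104,000,000 + 223,000,000×27.8 = 10,303,400,000; volume = 439,000,000 m³; S = 23.47 PSU
After stage 2: salt = 10,303,400,000 + 187,000,000×34.6 = 16,773,600,000; volume = 626,000,000 m³
S = 16,773,600,000 / 626,000,000 = 26.7949 PSU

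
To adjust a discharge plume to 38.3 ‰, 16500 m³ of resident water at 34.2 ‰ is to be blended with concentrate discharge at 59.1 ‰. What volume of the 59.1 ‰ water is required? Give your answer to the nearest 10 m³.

Salt balance: 16,500×34.2 + V×59.1 = (16,500+V)×38.3
564,300 + 59.1V = 631,950 + 38.3V
67,650 = 20.8V
V = 3,252.4 m³

3250 m³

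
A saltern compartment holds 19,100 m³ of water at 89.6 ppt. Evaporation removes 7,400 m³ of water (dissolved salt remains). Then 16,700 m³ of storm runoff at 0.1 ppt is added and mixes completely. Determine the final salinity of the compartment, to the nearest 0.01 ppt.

After evaporation: salt = 19,100×89.6 = 1,711,360; volume = 19,100 − 7,400 = 11,700 m³
After mixing: salt = 1,711,360 + 16,700×0.1 = 1,713,030; volume = 11,700 + 16,700 = 28,400 m³
S = 1,713,030 / 28,400 = 60.318 ppt

60.32 ppt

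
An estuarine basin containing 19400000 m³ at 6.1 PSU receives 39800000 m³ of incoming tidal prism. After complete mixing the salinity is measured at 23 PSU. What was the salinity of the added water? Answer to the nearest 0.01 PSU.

Salt balance: 19,400,000×6.1 + 39,800,000×S = 59,200,000×23
118,340,000 + 39,800,000·S = 1,361,600,000
S = (1,361,600,000 − 118,340,000) / 39,800,000 = 31.2377 PSU

31.24 PSU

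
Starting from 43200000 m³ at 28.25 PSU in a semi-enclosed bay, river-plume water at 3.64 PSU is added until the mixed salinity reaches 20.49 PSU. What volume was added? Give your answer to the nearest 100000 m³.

19900000 m³

Salt balance: 43,200,000×28.25 + V×3.64 = (43,200,000+V)×20.49
1,220,400,000 + 3.64V = 885,168,000 + 20.49V
335,232,000 = 16.85V
V = 19,895,074.18 m³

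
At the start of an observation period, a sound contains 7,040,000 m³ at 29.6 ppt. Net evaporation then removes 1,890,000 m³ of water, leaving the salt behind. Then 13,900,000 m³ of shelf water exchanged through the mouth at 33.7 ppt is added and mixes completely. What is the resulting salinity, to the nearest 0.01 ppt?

After evaporation: salt = 7,040,000×29.6 = 208,384,000; volume = 7,040,000 − 1,890,000 = 5,150,000 m³
After mixing: salt = 208,384,000 + 13,900,000×33.7 = 676,814,000; volume = 5,150,000 + 13,900,000 = 19,050,000 m³
S = 676,814,000 / 19,050,000 = 35.5283 ppt

35.53 ppt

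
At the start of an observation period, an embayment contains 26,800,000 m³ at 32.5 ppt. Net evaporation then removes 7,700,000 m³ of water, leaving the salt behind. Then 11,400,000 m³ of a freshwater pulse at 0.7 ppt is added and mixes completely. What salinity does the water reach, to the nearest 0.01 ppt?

28.82 ppt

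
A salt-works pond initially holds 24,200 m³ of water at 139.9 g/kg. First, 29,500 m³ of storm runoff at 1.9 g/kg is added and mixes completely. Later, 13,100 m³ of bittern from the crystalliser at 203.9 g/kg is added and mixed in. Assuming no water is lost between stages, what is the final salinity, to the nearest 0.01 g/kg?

By conservation of dissolved salt,
Initial salt = 24,200×139.9 = 3,385,580
After stage 1: salt = 3,385,580 + 29,500×1.9 = 3,441,630; volume = 53,700 m³; S = 64.09 g/kg
After stage 2: salt = 3,441,630 + 13,100×203.9 = 6,112,720; volume = 66,800 m³
S = 6,112,720 / 66,800 = 91.5078 g/kg

91.51 g/kg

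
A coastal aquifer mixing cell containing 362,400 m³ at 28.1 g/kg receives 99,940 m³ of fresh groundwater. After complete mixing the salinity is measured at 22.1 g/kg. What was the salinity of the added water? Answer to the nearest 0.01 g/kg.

0.34 g/kg

Salt balance: 362,400×28.1 + 99,940×S = 462,340×22.1
10,183,440 + 99,940·S = 10,217,714
S = (10,217,714 − 10,183,440) / 99,940 = 0.3429 g/kg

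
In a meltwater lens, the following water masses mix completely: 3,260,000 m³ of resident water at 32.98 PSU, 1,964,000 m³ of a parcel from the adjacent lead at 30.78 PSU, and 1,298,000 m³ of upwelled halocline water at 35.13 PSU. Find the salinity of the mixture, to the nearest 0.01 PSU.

Mass of salt is conserved:
salt = 3,260,000×32.98 + 1,964,000×30.78 + 1,298,000×35.13 = 107,514,800 + 60,451,920 + 45,598,740 = 213,565,460
volume = 3,260,000 + 1,964,000 + 1,298,000 = 6,522,000 m³
S = 213,565,460 / 6,522,000 = 32.7454 PSU

32.75 PSU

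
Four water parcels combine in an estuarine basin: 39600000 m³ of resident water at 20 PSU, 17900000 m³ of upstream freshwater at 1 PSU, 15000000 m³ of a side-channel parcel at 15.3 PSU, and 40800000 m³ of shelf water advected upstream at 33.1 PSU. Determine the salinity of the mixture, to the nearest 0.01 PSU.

21.09 PSU

Mass of salt is conserved:
salt = 39,600,000×20 + 17,900,000×1 + 15,000,000×15.3 + 40,800,000×33.1 = 792,000,000 + 17,900,000 + 229,500,000 + 1,350,480,000 = 2,389,880,000
volume = 39,600,000 + 17,900,000 + 15,000,000 + 40,800,000 = 113,300,000 m³
S = 2,389,880,000 / 113,300,000 = 21.0934 PSU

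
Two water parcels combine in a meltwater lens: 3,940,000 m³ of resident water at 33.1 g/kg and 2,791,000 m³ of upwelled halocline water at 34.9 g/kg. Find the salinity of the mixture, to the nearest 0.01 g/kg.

33.85 g/kg

Conserving salt mass:
salt = 3,940,000×33.1 + 2,791,000×34.9 = 130,414,000 + 97,405,900 = 227,819,900
volume = 3,940,000 + 2,791,000 = 6,731,000 m³
S = 227,819,900 / 6,731,000 = 33.8464 g/kg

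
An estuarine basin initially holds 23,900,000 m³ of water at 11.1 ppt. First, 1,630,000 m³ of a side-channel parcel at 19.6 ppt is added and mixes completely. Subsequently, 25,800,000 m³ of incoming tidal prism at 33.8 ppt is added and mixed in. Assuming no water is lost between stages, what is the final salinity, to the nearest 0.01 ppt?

22.78 ppt

Conserving salt mass:
Initial salt = 23,900,000×11.1 = 265,290,000
After stage 1: salt = 265,290,000 + 1,630,000×19.6 = 297,238,000; volume = 25,530,000 m³; S = 11.643 ppt
After stage 2: salt = 297,238,000 + 25,800,000×33.8 = 1,169,278,000; volume = 51,330,000 m³
S = 1,169,278,000 / 51,330,000 = 22.7796 ppt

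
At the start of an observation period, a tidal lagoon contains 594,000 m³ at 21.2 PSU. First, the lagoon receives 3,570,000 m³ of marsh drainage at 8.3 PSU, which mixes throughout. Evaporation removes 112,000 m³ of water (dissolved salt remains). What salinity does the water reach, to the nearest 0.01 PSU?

10.42 PSU

After mixing: salt = 594,000×21.2 + 3,570,000×8.3 = 42,223,800; volume = 4,164,000 m³
After evaporation: salt unchanged = 42,223,800; volume = 4,164,000 − 112,000 = 4,052,000 m³
S = 42,223,800 / 4,052,000 = 10.4205 PSU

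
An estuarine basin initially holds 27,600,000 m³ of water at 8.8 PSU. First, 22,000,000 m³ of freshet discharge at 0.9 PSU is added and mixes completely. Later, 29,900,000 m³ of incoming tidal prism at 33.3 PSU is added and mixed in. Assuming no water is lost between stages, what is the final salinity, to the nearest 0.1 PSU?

Conserving salt mass:
Initial salt = 27,600,000×8.8 = 242,880,000
After stage 1: salt = 242,880,000 + 22,000,000×0.9 = 262,680,000; volume = 49,600,000 m³; S = 5.296 PSU
After stage 2: salt = 262,680,000 + 29,900,000×33.3 = 1,258,350,000; volume = 79,500,000 m³
S = 1,258,350,000 / 79,500,000 = 15.8283 PSU

15.8 PSU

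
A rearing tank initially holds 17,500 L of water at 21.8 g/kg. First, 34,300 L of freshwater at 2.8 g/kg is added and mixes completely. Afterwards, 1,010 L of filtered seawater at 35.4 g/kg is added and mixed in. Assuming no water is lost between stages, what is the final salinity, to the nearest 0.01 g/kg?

9.72 g/kg

Weighted by volume,
Initial salt = 17,500×21.8 = 381,500
After stage 1: salt = 381,500 + 34,300×2.8 = 477,540; volume = 51,800 L; S = 9.219 g/kg
After stage 2: salt = 477,540 + 1,010×35.4 = 513,294; volume = 52,810 L
S = 513,294 / 52,810 = 9.7196 g/kg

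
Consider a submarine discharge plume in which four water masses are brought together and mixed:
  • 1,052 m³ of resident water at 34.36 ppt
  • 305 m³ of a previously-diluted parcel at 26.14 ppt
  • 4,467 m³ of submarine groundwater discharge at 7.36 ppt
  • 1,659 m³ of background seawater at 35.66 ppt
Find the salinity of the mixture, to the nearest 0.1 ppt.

Salt balance:
salt = 1,052×34.36 + 305×26.14 + 4,467×7.36 + 1,659×35.66 = 36,146.72 + 7,972.7 + 32,877.12 + 59,159.94 = 136,156.48
volume = 1,052 + 305 + 4,467 + 1,659 = 7,483 m³
S = 136,156.48 / 7,483 = 18.195 ppt

18.2 ppt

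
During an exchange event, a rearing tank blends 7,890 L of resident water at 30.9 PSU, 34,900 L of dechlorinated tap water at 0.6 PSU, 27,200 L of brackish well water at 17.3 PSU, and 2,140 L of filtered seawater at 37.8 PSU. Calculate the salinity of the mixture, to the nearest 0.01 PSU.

11.32 PSU

By conservation of dissolved salt,
salt = 7,890×30.9 + 34,900×0.6 + 27,200×17.3 + 2,140×37.8 = 243,801 + 20,940 + 470,560 + 80,892 = 816,193
volume = 7,890 + 34,900 + 27,200 + 2,140 = 72,130 L
S = 816,193 / 72,130 = 11.3156 PSU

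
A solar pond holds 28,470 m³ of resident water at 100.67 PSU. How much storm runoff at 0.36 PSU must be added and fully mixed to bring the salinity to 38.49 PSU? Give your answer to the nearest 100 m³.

46400 m³

Salt balance: 28,470×100.67 + V×0.36 = (28,470+V)×38.49
2,866,074.9 + 0.36V = 1,095,810.3 + 38.49V
1,770,264.6 = 38.13V
V = 46,427.08 m³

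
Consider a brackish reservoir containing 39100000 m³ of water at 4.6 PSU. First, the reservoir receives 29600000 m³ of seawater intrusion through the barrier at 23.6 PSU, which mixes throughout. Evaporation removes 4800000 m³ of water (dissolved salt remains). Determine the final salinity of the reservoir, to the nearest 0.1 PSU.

After mixing: salt = 39,100,000×4.6 + 29,600,000×23.6 = 878,420,000; volume = 68,700,000 m³
After evaporation: salt unchanged = 878,420,000; volume = 68,700,000 − 4,800,000 = 63,900,000 m³
S = 878,420,000 / 63,900,000 = 13.7468 PSU

13.7 PSU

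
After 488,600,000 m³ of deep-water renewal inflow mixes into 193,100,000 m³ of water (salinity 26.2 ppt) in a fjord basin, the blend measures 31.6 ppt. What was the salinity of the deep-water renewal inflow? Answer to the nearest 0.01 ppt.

Salt balance: 193,100,000×26.2 + 488,600,000×S = 681,700,000×31.6
5,059,220,000 + 488,600,000·S = 21,541,720,000
S = (21,541,720,000 − 5,059,220,000) / 488,600,000 = 33.7341 ppt

33.73 ppt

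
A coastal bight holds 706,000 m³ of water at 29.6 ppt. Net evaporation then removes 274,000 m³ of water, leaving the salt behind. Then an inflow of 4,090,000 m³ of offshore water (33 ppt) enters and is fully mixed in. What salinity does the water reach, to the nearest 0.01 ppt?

34.47 ppt

After evaporation: salt = 706,000×29.6 = 20,897,600; volume = 706,000 − 274,000 = 432,000 m³
After mixing: salt = 20,897,600 + 4,090,000×33 = 155,867,600; volume = 432,000 + 4,090,000 = 4,522,000 m³
S = 155,867,600 / 4,522,000 = 34.4687 ppt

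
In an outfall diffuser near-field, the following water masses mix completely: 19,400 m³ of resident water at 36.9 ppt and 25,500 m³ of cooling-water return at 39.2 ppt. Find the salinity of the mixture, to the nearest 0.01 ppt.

Weighted by volume,
salt = 19,400×36.9 + 25,500×39.2 = 715,860 + 999,600 = 1,715,460
volume = 19,400 + 25,500 = 44,900 m³
S = 1,715,460 / 44,900 = 38.2062 ppt

38.21 ppt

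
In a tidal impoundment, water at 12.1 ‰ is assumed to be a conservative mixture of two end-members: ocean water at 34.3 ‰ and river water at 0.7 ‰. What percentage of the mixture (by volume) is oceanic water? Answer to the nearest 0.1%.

33.9%

Let g be the oceanic fraction. Salt balance per unit volume:
g×34.3 + (1−g)×0.7 = 12.1
g = (12.1 − 0.7) / (34.3 − 0.7) = 11.4/33.6 = 0.3393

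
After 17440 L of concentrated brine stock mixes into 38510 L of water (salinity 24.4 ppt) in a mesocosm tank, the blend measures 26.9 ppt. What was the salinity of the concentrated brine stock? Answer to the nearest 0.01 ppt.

Salt balance: 38,510×24.4 + 17,440×S = 55,950×26.9
939,644 + 17,440·S = 1,505,055
S = (1,505,055 − 939,644) / 17,440 = 32.4204 ppt

32.42 ppt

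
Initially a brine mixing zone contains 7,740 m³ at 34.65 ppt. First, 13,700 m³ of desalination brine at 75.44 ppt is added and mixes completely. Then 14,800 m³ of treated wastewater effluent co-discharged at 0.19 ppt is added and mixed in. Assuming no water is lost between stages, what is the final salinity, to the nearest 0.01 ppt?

36.00 ppt

Weighted by volume,
Initial salt = 7,740×34.65 = 268,191
After stage 1: salt = 268,191 + 13,700×75.44 = 1,301,719; volume = 21,440 m³; S = 60.715 ppt
After stage 2: salt = 1,301,719 + 14,800×0.19 = 1,304,531; volume = 36,240 m³
S = 1,304,531 / 36,240 = 35.997 ppt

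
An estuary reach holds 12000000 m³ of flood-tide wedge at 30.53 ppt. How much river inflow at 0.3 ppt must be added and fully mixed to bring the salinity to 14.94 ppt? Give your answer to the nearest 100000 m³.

12800000 m³

Salt balance: 12,000,000×30.53 + V×0.3 = (12,000,000+V)×14.94
366,360,000 + 0.3V = 179,280,000 + 14.94V
187,080,000 = 14.64V
V = 12,778,688.52 m³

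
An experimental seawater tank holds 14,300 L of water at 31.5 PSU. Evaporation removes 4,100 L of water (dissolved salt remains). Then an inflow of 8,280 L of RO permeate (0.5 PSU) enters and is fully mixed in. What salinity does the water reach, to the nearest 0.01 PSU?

After evaporation: salt = 14,300×31.5 = 450,450; volume = 14,300 − 4,100 = 10,200 L
After mixing: salt = 450,450 + 8,280×0.5 = 454,590; volume = 10,200 + 8,280 = 18,480 L
S = 454,590 / 18,480 = 24.599 PSU

24.60 PSU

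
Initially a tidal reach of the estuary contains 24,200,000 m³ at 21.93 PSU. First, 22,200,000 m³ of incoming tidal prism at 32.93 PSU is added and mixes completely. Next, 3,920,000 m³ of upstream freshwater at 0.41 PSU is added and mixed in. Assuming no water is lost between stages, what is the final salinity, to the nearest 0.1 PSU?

Mass of salt is conserved:
Initial salt = 24,200,000×21.93 = 530,706,000
After stage 1: salt = 530,706,000 + 22,200,000×32.93 = 1,261,752,000; volume = 46,400,000 m³; S = 27.193 PSU
After stage 2: salt = 1,261,752,000 + 3,920,000×0.41 = 1,263,359,200; volume = 50,320,000 m³
S = 1,263,359,200 / 50,320,000 = 25.1065 PSU

25.1 PSU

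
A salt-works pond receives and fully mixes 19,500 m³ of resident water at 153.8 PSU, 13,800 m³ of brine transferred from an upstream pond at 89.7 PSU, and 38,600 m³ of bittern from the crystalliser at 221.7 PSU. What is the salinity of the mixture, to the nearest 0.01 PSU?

177.95 PSU

Weighted by volume,
salt = 19,500×153.8 + 13,800×89.7 + 38,600×221.7 = 2,999,100 + 1,237,860 + 8,557,620 = 12,794,580
volume = 19,500 + 13,800 + 38,600 = 71,900 m³
S = 12,794,580 / 71,900 = 177.9497 PSU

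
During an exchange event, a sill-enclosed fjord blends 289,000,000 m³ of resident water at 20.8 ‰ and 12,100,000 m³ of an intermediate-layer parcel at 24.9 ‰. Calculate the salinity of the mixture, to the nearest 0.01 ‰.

20.96 ‰

By conservation of dissolved salt,
salt = 289,000,000×20.8 + 12,100,000×24.9 = 6,011,200,000 + 301,290,000 = 6,312,490,000
volume = 289,000,000 + 12,100,000 = 301,100,000 m³
S = 6,312,490,000 / 301,100,000 = 20.9648 ‰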